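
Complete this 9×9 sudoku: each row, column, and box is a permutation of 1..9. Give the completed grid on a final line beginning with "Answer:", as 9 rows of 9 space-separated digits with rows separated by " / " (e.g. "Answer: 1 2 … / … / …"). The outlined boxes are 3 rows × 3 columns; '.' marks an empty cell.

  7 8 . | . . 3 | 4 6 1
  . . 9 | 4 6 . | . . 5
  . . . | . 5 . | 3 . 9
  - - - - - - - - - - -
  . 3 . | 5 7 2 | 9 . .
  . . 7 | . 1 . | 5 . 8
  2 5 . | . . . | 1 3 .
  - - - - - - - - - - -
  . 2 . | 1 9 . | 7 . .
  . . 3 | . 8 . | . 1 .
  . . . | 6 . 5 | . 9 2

Step 1. [r7c6∈{4}] r7c6 is down to just 4 ⇒ r7c6=4.
Step 2. [r2c2∈{1}] r2c2 has the single candidate 1 ⇒ r2c2=1.
Step 3. [r4c8∈{4}] r4c8 has the single candidate 4 ⇒ r4c8=4.
Step 4. [r8c1∈{4,5,6,9}] in row 8, 5 fits only at r8c1. So r8c1=5.
Step 5. [r4c9∈{6}] r4c9 is down to just 6, so r4c9=6.
Step 6. [r5c1∈{4,6,9}] r5c1 is the only open cell in col 1 admitting 9. So r5c1=9.
Step 7. [r5c2∈{4,6}] 4 has one home in row 5: r5c2. So r5c2=4.
Step 8. [r9c7∈{8}] r9c7 is down to just 8, so r9c7=8.
Step 9. [r6c3∈{6,8}] r6c3 is the only open cell in box 4 admitting 6, so r6c3=6.
Step 10. [r8c6∈{7}] r8c6 is down to just 7. So r8c6=7.
Step 11. [r2c6∈{8}] nothing but 8 survives at r2c6, so r2c6=8.
Step 12. [r1c5∈{2}] only 2 remains possible at r1c5 ⇒ r1c5=2.
Step 13. [r7c1∈{6,8}] r7c1 is the only open cell in row 7 admitting 6 ⇒ r7c1=6.
Step 14. [r3c3∈{2,4}] r3c3 is the only open cell in col 3 admitting 2. So r3c3=2.
Step 15. [r9c3∈{1,4}] col 3 places 4 nowhere but r9c3. So r9c3=4.
Step 16. [r4c1∈{1,8}] 8 has one home in col 1: r4c1. So r4c1=8.
Step 17. [r2c8∈{2,7}] across row 2, 7 lands solely at r2c8 ⇒ r2c8=7.
Step 18. [r6c6∈{9}] only 9 remains possible at r6c6 ⇒ r6c6=9.
Step 19. [r9c5∈{3}] only 3 remains possible at r9c5. So r9c5=3.
Step 20. [r2c7∈{2}] r2c7's peers cover all but 2, so r2c7=2.
Step 21. [r4c3∈{1}] r4c3 is down to just 1, so r4c3=1.
Step 22. [r8c7∈{6}] r8c7's peers cover all but 6. So r8c7=6.
Step 23. [r9c1∈{1}] nothing but 1 survives at r9c1 ⇒ r9c1=1.
Step 24. [r7c9∈{3}] r7c9's peers cover all but 3, so r7c9=3.
Step 25. [r5c8∈{2}] r5c8 is down to just 2, so r5c8=2.
Step 26. [r7c8∈{5}] r7c8's peers cover all but 5, so r7c8=5.
Step 27. [r3c1∈{4}] r3c1 is down to just 4, so r3c1=4.
Step 28. [r9c2∈{7}] nothing but 7 survives at r9c2 ⇒ r9c2=7.
Step 29. [r8c9∈{4}] r8c9 has the single candidate 4 ⇒ r8c9=4.
Step 30. [r8c4∈{2}] only 2 remains possible at r8c4. So r8c4=2.
Step 31. [r1c4∈{9}] r1c4 has the single candidate 9, so r1c4=9.
Step 32. [r3c2∈{6}] r3c2 is down to just 6 ⇒ r3c2=6.
Step 33. [r6c4∈{8}] r6c4 is down to just 8 ⇒ r6c4=8.
Step 34. [r3c4∈{7}] only 7 remains possible at r3c4. So r3c4=7.
Step 35. [r6c5∈{4}] nothing but 4 survives at r6c5, so r6c5=4.
Step 36. [r8c2∈{9}] nothing but 9 survives at r8c2, so r8c2=9.
Step 37. [r5c6∈{6}] only 6 remains possible at r5c6 ⇒ r5c6=6.
Step 38. [r3c8∈{8}] r3c8's peers cover all but 8 ⇒ r3c8=8.
Step 39. [r6c9∈{7}] r6c9's peers cover all but 7. So r6c9=7.
Step 40. [r5c4∈{3}] r5c4's peers cover all but 3. So r5c4=3.
Step 41. [r1c3∈{5}] r1c3's peers cover all but 5 ⇒ r1c3=5.
Step 42. [r7c3∈{8}] only 8 remains possible at r7c3 ⇒ r7c3=8.
Step 43. [r3c6∈{1}] r3c6 is down to just 1 ⇒ r3c6=1.
Step 44. [r2c1∈{3}] nothing but 3 survives at r2c1, so r2c1=3.

Answer: 7 8 5 9 2 3 4 6 1 / 3 1 9 4 6 8 2 7 5 / 4 6 2 7 5 1 3 8 9 / 8 3 1 5 7 2 9 4 6 / 9 4 7 3 1 6 5 2 8 / 2 5 6 8 4 9 1 3 7 / 6 2 8 1 9 4 7 5 3 / 5 9 3 2 8 7 6 1 4 / 1 7 4 6 3 5 8 9 2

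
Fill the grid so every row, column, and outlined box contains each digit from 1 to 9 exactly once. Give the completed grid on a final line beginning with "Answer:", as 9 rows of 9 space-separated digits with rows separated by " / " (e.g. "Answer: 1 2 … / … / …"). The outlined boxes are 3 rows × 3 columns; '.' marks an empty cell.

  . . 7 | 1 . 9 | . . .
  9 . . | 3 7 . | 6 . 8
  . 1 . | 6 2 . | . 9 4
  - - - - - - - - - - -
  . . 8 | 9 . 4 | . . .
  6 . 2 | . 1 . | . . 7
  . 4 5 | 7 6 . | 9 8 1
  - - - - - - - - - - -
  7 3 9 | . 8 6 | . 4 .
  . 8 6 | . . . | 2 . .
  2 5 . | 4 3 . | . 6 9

Step 1. [r4c5∈{5}] only 5 remains possible at r4c5. So r4c5=5.
Step 2. [r4c7∈{3}] r4c7 has the single candidate 3. So r4c7=3.
Step 3. [r1c7∈{5}] r1c7 has the single candidate 5. So r1c7=5.
Step 4. [r8c8∈{1,3,5,7}] 7 has one home in col 8: r8c8 ⇒ r8c8=7.
Step 5. [r1c8∈{2,3}] in col 8, 3 fits only at r1c8 ⇒ r1c8=3.
Step 6. [r1c9∈{2}] only 2 remains possible at r1c9, so r1c9=2.
Step 7. [r3c6∈{5,8}] box 2 places 8 nowhere but r3c6. So r3c6=8.
Step 8. [r9c3∈{1}] r9c3 has the single candidate 1. So r9c3=1.
Step 9. [r8c4∈{5}] only 5 remains possible at r8c4, so r8c4=5.
Step 10. [r6c1∈{3}] r6c1's peers cover all but 3, so r6c1=3.
Step 11. [r2c3∈{4}] r2c3 is down to just 4, so r2c3=4.
Step 12. [r5c8∈{5}] nothing but 5 survives at r5c8, so r5c8=5.
Step 13. [r2c2∈{2}] r2c2 has the single candidate 2, so r2c2=2.
Step 14. [r8c9∈{3}] nothing but 3 survives at r8c9, so r8c9=3.
Step 15. [r4c9∈{6}] r4c9 is down to just 6. So r4c9=6.
Step 16. [r5c7∈{4}] r5c7's peers cover all but 4, so r5c7=4.
Step 17. [r9c6∈{7}] nothing but 7 survives at r9c6, so r9c6=7.
Step 18. [r8c1∈{4}] r8c1 is down to just 4 ⇒ r8c1=4.
Step 19. [r1c2∈{6}] nothing but 6 survives at r1c2, so r1c2=6.
Step 20. [r5c2∈{9}] only 9 remains possible at r5c2, so r5c2=9.
Step 21. [r5c6∈{3}] r5c6 has the single candidate 3 ⇒ r5c6=3.
Step 22. [r3c1∈{5}] r3c1 is down to just 5 ⇒ r3c1=5.
Step 23. [r7c9∈{5}] only 5 remains possible at r7c9 ⇒ r7c9=5.
Step 24. [r2c6∈{5}] nothing but 5 survives at r2c6, so r2c6=5.
Step 25. [r3c7∈{7}] only 7 remains possible at r3c7. So r3c7=7.
Step 26. [r8c6∈{1}] nothing but 1 survives at r8c6 ⇒ r8c6=1.
Step 27. [r8c5∈{9}] nothing but 9 survives at r8c5, so r8c5=9.
Step 28. [r9c7∈{8}] nothing but 8 survives at r9c7 ⇒ r9c7=8.
Step 29. [r4c2∈{7}] r4c2 is down to just 7. So r4c2=7.
Step 30. [r1c1∈{8}] nothing but 8 survives at r1c1, so r1c1=8.
Step 31. [r3c3∈{3}] nothing but 3 survives at r3c3, so r3c3=3.
Step 32. [r6c6∈{2}] only 2 remains possible at r6c6 ⇒ r6c6=2.
Step 33. [r4c1∈{1}] nothing but 1 survives at r4c1, so r4c1=1.
Step 34. [r7c7∈{1}] only 1 remains possible at r7c7, so r7c7=1.
Step 35. [r4c8∈{2}] nothing but 2 survives at r4c8, so r4c8=2.
Step 36. [r2c8∈{1}] nothing but 1 survives at r2c8. So r2c8=1.
Step 37. [r5c4∈{8}] r5c4's peers cover all but 8. So r5c4=8.
Step 38. [r1c5∈{4}] nothing but 4 survives at r1c5, so r1c5=4.
Step 39. [r7c4∈{2}] nothing but 2 survives at r7c4 ⇒ r7c4=2.

Answer: 8 6 7 1 4 9 5 3 2 / 9 2 4 3 7 5 6 1 8 / 5 1 3 6 2 8 7 9 4 / 1 7 8 9 5 4 3 2 6 / 6 9 2 8 1 3 4 5 7 / 3 4 5 7 6 2 9 8 1 / 7 3 9 2 8 6 1 4 5 / 4 8 6 5 9 1 2 7 3 / 2 5 1 4 3 7 8 6 9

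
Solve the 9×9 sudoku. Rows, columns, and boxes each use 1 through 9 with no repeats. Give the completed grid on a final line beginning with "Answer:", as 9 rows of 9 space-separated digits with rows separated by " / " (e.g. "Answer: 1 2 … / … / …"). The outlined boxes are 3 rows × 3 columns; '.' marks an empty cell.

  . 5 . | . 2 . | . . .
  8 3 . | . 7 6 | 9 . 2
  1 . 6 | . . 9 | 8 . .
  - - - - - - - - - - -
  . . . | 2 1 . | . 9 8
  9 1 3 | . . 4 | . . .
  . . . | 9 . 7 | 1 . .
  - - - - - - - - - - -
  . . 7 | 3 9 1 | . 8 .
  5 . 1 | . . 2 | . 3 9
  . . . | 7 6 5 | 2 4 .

Step 1. [r6c3∈{2,4,5,8}] in col 3, 2 fits only at r6c3, so r6c3=2.
Step 2. [r2c3∈{4}] r2c3's peers cover all but 4. So r2c3=4.
Step 3. [r5c4∈{5,6,8}] col 4 places 6 nowhere but r5c4, so r5c4=6.
Step 4. [r6c2∈{4,6,8}] 8 has one home in box 4: r6c2. So r6c2=8.
Step 5. [r1c1∈{7}] r1c1's peers cover all but 7 ⇒ r1c1=7.
Step 6. [r4c6∈{3}] only 3 remains possible at r4c6. So r4c6=3.
Step 7. [r6c9∈{3,4,5,6}] across row 6, 3 lands solely at r6c9 ⇒ r6c9=3.
Step 8. [r4c7∈{4,5,6,7}] 4 has one home in box 6: r4c7. So r4c7=4.
Step 9. [r4c1∈{6}] nothing but 6 survives at r4c1, so r4c1=6.
Step 10. [r6c5∈{5}] r6c5 has the single candidate 5. So r6c5=5.
Step 11. [r8c7∈{6,7}] r8c7 is the only open cell in row 8 admitting 7, so r8c7=7.
Step 12. [r5c7∈{5}] nothing but 5 survives at r5c7, so r5c7=5.
Step 13. [r7c7∈{6}] nothing but 6 survives at r7c7. So r7c7=6.
Step 14. [r1c9∈{1,4,6}] 6 has one home in col 9: r1c9 ⇒ r1c9=6.
Step 15. [r1c4∈{1,4,8}] row 1 places 4 nowhere but r1c4. So r1c4=4.
Step 16. [r3c4∈{5}] nothing but 5 survives at r3c4. So r3c4=5.
Step 17. [r5c9∈{7}] only 7 remains possible at r5c9 ⇒ r5c9=7.
Step 18. [r8c5∈{4,8}] r8c5 is the only open cell in col 5 admitting 4, so r8c5=4.
Step 19. [r7c1∈{2,4}] in col 1, 2 fits only at r7c1. So r7c1=2.
Step 20. [r9c3∈{8,9}] across row 9, 8 lands solely at r9c3. So r9c3=8.
Step 21. [r2c4∈{1}] r2c4 is down to just 1 ⇒ r2c4=1.
Step 22. [r6c1∈{4}] only 4 remains possible at r6c1. So r6c1=4.
Step 23. [r5c5∈{8}] r5c5 is down to just 8. So r5c5=8.
Step 24. [r8c2∈{6}] nothing but 6 survives at r8c2. So r8c2=6.
Step 25. [r1c3∈{9}] r1c3's peers cover all but 9. So r1c3=9.
Step 26. [r1c8∈{1}] r1c8 has the single candidate 1 ⇒ r1c8=1.
Step 27. [r3c8∈{7}] only 7 remains possible at r3c8 ⇒ r3c8=7.
Step 28. [r9c2∈{9}] r9c2 has the single candidate 9. So r9c2=9.
Step 29. [r3c5∈{3}] only 3 remains possible at r3c5 ⇒ r3c5=3.
Step 30. [r6c8∈{6}] r6c8 has the single candidate 6 ⇒ r6c8=6.
Step 31. [r9c9∈{1}] nothing but 1 survives at r9c9 ⇒ r9c9=1.
Step 32. [r4c2∈{7}] nothing but 7 survives at r4c2. So r4c2=7.
Step 33. [r5c8∈{2}] r5c8 has the single candidate 2. So r5c8=2.
Step 34. [r3c2∈{2}] r3c2's peers cover all but 2, so r3c2=2.
Step 35. [r1c7∈{3}] r1c7's peers cover all but 3, so r1c7=3.
Step 36. [r3c9∈{4}] nothing but 4 survives at r3c9 ⇒ r3c9=4.
Step 37. [r7c2∈{4}] nothing but 4 survives at r7c2. So r7c2=4.
Step 38. [r8c4∈{8}] nothing but 8 survives at r8c4 ⇒ r8c4=8.
Step 39. [r2c8∈{5}] r2c8's peers cover all but 5 ⇒ r2c8=5.
Step 40. [r9c1∈{3}] only 3 remains possible at r9c1. So r9c1=3.
Step 41. [r7c9∈{5}] only 5 remains possible at r7c9, so r7c9=5.
Step 42. [r1c6∈{8}] only 8 remains possible at r1c6. So r1c6=8.
Step 43. [r4c3∈{5}] nothing but 5 survives at r4c3, so r4c3=5.

Answer: 7 5 9 4 2 8 3 1 6 / 8 3 4 1 7 6 9 5 2 / 1 2 6 5 3 9 8 7 4 / 6 7 5 2 1 3 4 9 8 / 9 1 3 6 8 4 5 2 7 / 4 8 2 9 5 7 1 6 3 / 2 4 7 3 9 1 6 8 5 / 5 6 1 8 4 2 7 3 9 / 3 9 8 7 6 5 2 4 1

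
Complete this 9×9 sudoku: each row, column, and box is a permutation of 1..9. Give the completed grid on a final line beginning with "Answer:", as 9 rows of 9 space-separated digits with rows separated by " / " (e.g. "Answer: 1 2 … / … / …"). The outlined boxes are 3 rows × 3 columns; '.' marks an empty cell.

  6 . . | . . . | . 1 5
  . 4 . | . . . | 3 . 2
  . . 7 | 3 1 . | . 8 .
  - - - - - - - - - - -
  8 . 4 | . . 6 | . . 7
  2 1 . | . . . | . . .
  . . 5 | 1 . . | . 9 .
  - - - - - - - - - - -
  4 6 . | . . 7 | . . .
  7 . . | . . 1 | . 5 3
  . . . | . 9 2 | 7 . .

Step 1. [r7c5∈{3,5,8}] across box 8, 3 lands solely at r7c5 ⇒ r7c5=3.
Step 2. [r6c1∈{3}] r6c1 is down to just 3. So r6c1=3.
Step 3. [r7c4∈{5,8}] in row 7, 5 fits only at r7c4 ⇒ r7c4=5.
Step 4. [r4c2∈{9}] r4c2 is down to just 9 ⇒ r4c2=9.
Step 5. [r4c4∈{2}] r4c4 is down to just 2, so r4c4=2.
Step 6. [r6c7∈{2,4,6,8}] r6c7 is the only open cell in row 6 admitting 2. So r6c7=2.
Step 7. [r6c9∈{4,6,8}] row 6 places 6 nowhere but r6c9. So r6c9=6.
Step 8. [r1c5∈{2,4,7,8}] in col 5, 2 fits only at r1c5 ⇒ r1c5=2.
Step 9. [r1c4∈{4,7,8,9}] r1c4 is the only open cell in row 1 admitting 7, so r1c4=7.
Step 10. [r5c6∈{3,4,5,8,9}] across col 6, 3 lands solely at r5c6 ⇒ r5c6=3.
Step 11. [r5c8∈{4}] r5c8's peers cover all but 4 ⇒ r5c8=4.
Step 12. [r5c9∈{8}] r5c9's peers cover all but 8. So r5c9=8.
Step 13. [r3c7∈{4,6,9}] 6 has one home in row 3: r3c7 ⇒ r3c7=6.
Step 14. [r4c5∈{5}] only 5 remains possible at r4c5 ⇒ r4c5=5.
Step 15. [r3c2∈{2,5}] row 3 places 2 nowhere but r3c2, so r3c2=2.
Step 16. [r8c2∈{8}] r8c2 is down to just 8, so r8c2=8.
Step 17. [r9c4∈{4,6,8}] across row 9, 8 lands solely at r9c4 ⇒ r9c4=8.
Step 18. [r8c4∈{4,6}] across col 4, 4 lands solely at r8c4 ⇒ r8c4=4.
Step 19. [r8c7∈{9}] r8c7 has the single candidate 9, so r8c7=9.
Step 20. [r7c3∈{1,2,9}] r7c3 is the only open cell in row 7 admitting 9. So r7c3=9.
Step 21. [r1c6∈{4,8,9}] in row 1, 9 fits only at r1c6. So r1c6=9.
Step 22. [r3c6∈{4,5}] r3c6 is the only open cell in box 2 admitting 4 ⇒ r3c6=4.
Step 23. [r2c1∈{1,5,9}] r2c1 is the only open cell in row 2 admitting 9 ⇒ r2c1=9.
Step 24. [r9c1∈{1,5}] r9c1 is the only open cell in col 1 admitting 1, so r9c1=1.
Step 25. [r6c6∈{8}] r6c6 has the single candidate 8, so r6c6=8.
Step 26. [r1c3∈{3,8}] in row 1, 8 fits only at r1c3. So r1c3=8.
Step 27. [r5c5∈{7}] nothing but 7 survives at r5c5, so r5c5=7.
Step 28. [r9c2∈{3,5}] in row 9, 5 fits only at r9c2, so r9c2=5.
Step 29. [r7c9∈{1}] only 1 remains possible at r7c9, so r7c9=1.
Step 30. [r8c5∈{6}] only 6 remains possible at r8c5 ⇒ r8c5=6.
Step 31. [r7c7∈{8}] nothing but 8 survives at r7c7 ⇒ r7c7=8.
Step 32. [r9c3∈{3}] r9c3's peers cover all but 3, so r9c3=3.
Step 33. [r6c2∈{7}] nothing but 7 survives at r6c2 ⇒ r6c2=7.
Step 34. [r9c9∈{4}] r9c9 has the single candidate 4, so r9c9=4.
Step 35. [r2c3∈{1}] r2c3 has the single candidate 1, so r2c3=1.
Step 36. [r2c5∈{8}] only 8 remains possible at r2c5, so r2c5=8.
Step 37. [r1c2∈{3}] r1c2's peers cover all but 3 ⇒ r1c2=3.
Step 38. [r5c4∈{9}] nothing but 9 survives at r5c4 ⇒ r5c4=9.
Step 39. [r2c4∈{6}] r2c4 has the single candidate 6. So r2c4=6.
Step 40. [r4c8∈{3}] only 3 remains possible at r4c8. So r4c8=3.
Step 41. [r3c1∈{5}] r3c1's peers cover all but 5 ⇒ r3c1=5.
Step 42. [r9c8∈{6}] only 6 remains possible at r9c8 ⇒ r9c8=6.
Step 43. [r8c3∈{2}] only 2 remains possible at r8c3 ⇒ r8c3=2.
Step 44. [r2c6∈{5}] r2c6's peers cover all but 5 ⇒ r2c6=5.
Step 45. [r5c7∈{5}] r5c7's peers cover all but 5, so r5c7=5.
Step 46. [r1c7∈{4}] nothing but 4 survives at r1c7 ⇒ r1c7=4.
Step 47. [r6c5∈{4}] r6c5 is down to just 4. So r6c5=4.
Step 48. [r5c3∈{6}] r5c3 is down to just 6 ⇒ r5c3=6.
Step 49. [r3c9∈{9}] r3c9 is down to just 9 ⇒ r3c9=9.
Step 50. [r4c7∈{1}] only 1 remains possible at r4c7 ⇒ r4c7=1.
Step 51. [r2c8∈{7}] r2c8 is down to just 7, so r2c8=7.
Step 52. [r7c8∈{2}] only 2 remains possible at r7c8. So r7c8=2.

Answer: 6 3 8 7 2 9 4 1 5 / 9 4 1 6 8 5 3 7 2 / 5 2 7 3 1 4 6 8 9 / 8 9 4 2 5 6 1 3 7 / 2 1 6 9 7 3 5 4 8 / 3 7 5 1 4 8 2 9 6 / 4 6 9 5 3 7 8 2 1 / 7 8 2 4 6 1 9 5 3 / 1 5 3 8 9 2 7 6 4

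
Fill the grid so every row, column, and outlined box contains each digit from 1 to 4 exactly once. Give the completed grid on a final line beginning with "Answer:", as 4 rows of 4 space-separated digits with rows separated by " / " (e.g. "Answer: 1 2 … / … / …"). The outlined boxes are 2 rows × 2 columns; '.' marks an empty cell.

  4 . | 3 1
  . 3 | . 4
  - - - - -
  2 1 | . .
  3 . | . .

Step 1. [r4c3∈{1,2,4}] 1 has one home in row 4: r4c3 ⇒ r4c3=1.
Step 2. [r2c3∈{2}] r2c3 is down to just 2, so r2c3=2.
Step 3. [r3c3∈{4}] r3c3 is down to just 4. So r3c3=4.
Step 4. [r1c2∈{2}] nothing but 2 survives at r1c2 ⇒ r1c2=2.
Step 5. [r4c4∈{2}] r4c4 has the single candidate 2. So r4c4=2.
Step 6. [r3c4∈{3}] nothing but 3 survives at r3c4 ⇒ r3c4=3.
Step 7. [r2c1∈{1}] nothing but 1 survives at r2c1. So r2c1=1.
Step 8. [r4c2∈{4}] only 4 remains possible at r4c2, so r4c2=4.

Answer: 4 2 3 1 / 1 3 2 4 / 2 1 4 3 / 3 4 1 2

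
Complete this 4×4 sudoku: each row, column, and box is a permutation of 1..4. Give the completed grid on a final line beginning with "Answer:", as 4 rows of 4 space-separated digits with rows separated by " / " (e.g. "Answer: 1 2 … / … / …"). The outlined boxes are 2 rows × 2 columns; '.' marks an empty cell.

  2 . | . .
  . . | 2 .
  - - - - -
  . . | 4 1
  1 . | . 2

Step 1. [r2c1∈{3,4}] in col 1, 4 fits only at r2c1 ⇒ r2c1=4.
Step 2. [r2c4∈{3}] r2c4 is down to just 3 ⇒ r2c4=3.
Step 3. [r1c2∈{1,3}] 3 has one home in row 1: r1c2, so r1c2=3.
Step 4. [r3c1∈{3}] r3c1 is down to just 3. So r3c1=3.
Step 5. [r4c2∈{4}] r4c2 is down to just 4. So r4c2=4.
Step 6. [r2c2∈{1}] only 1 remains possible at r2c2. So r2c2=1.
Step 7. [r1c4∈{4}] r1c4 has the single candidate 4. So r1c4=4.
Step 8. [r1c3∈{1}] r1c3 has the single candidate 1 ⇒ r1c3=1.
Step 9. [r4c3∈{3}] nothing but 3 survives at r4c3, so r4c3=3.
Step 10. [r3c2∈{2}] nothing but 2 survives at r3c2 ⇒ r3c2=2.

Answer: 2 3 1 4 / 4 1 2 3 / 3 2 4 1 / 1 4 3 2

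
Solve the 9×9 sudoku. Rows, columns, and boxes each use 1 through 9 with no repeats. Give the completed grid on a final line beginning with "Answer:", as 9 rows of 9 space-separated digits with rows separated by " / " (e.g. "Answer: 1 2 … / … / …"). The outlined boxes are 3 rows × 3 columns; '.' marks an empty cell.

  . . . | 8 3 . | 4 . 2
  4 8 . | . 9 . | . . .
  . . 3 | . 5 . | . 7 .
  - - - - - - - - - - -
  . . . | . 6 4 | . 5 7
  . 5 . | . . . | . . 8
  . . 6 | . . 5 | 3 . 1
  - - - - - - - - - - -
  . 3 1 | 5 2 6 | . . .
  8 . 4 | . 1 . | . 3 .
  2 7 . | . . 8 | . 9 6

Step 1. [r5c6∈{1,2,3,7,9}] across col 6, 3 lands solely at r5c6, so r5c6=3.
Step 2. [r7c1∈{9}] r7c1 has the single candidate 9 ⇒ r7c1=9.
Step 3. [r6c1∈{7}] r6c1 is down to just 7 ⇒ r6c1=7.
Step 4. [r5c1∈{1}] r5c1 has the single candidate 1 ⇒ r5c1=1.
Step 5. [r3c1∈{6}] r3c1 is down to just 6. So r3c1=6.
Step 6. [r2c4∈{1,2,6,7}] across col 4, 6 lands solely at r2c4 ⇒ r2c4=6.
Step 7. [r2c8∈{1}] r2c8 is down to just 1. So r2c8=1.
Step 8. [r2c7∈{5}] r2c7 has the single candidate 5 ⇒ r2c7=5.
Step 9. [r5c8∈{2,4,6}] row 5 places 4 nowhere but r5c8 ⇒ r5c8=4.
Step 10. [r6c8∈{2}] only 2 remains possible at r6c8 ⇒ r6c8=2.
Step 11. [r4c7∈{9}] r4c7 has the single candidate 9 ⇒ r4c7=9.
Step 12. [r4c2∈{2}] r4c2's peers cover all but 2 ⇒ r4c2=2.
Step 13. [r3c4∈{1,2,4}] 4 has one home in row 3: r3c4. So r3c4=4.
Step 14. [r6c4∈{9}] r6c4 is down to just 9 ⇒ r6c4=9.
Step 15. [r8c4∈{7}] only 7 remains possible at r8c4. So r8c4=7.
Step 16. [r3c6∈{1,2}] across row 3, 2 lands solely at r3c6, so r3c6=2.
Step 17. [r1c6∈{1,7}] col 6 places 1 nowhere but r1c6 ⇒ r1c6=1.
Step 18. [r1c3∈{5,7,9}] r1c3 is the only open cell in row 1 admitting 7. So r1c3=7.
Step 19. [r3c2∈{1,9}] across row 3, 1 lands solely at r3c2 ⇒ r3c2=1.
Step 20. [r7c8∈{8}] r7c8 is down to just 8, so r7c8=8.
Step 21. [r5c5∈{7}] r5c5 has the single candidate 7 ⇒ r5c5=7.
Step 22. [r5c3∈{9}] r5c3's peers cover all but 9. So r5c3=9.
Step 23. [r7c7∈{7}] r7c7 is down to just 7. So r7c7=7.
Step 24. [r1c8∈{6}] r1c8's peers cover all but 6 ⇒ r1c8=6.
Step 25. [r4c4∈{1}] r4c4 has the single candidate 1. So r4c4=1.
Step 26. [r7c9∈{4}] r7c9's peers cover all but 4, so r7c9=4.
Step 27. [r4c3∈{8}] nothing but 8 survives at r4c3 ⇒ r4c3=8.
Step 28. [r8c9∈{5}] r8c9 has the single candidate 5, so r8c9=5.
Step 29. [r8c6∈{9}] r8c6 is down to just 9, so r8c6=9.
Step 30. [r4c1∈{3}] r4c1 has the single candidate 3 ⇒ r4c1=3.
Step 31. [r5c7∈{6}] r5c7's peers cover all but 6 ⇒ r5c7=6.
Step 32. [r9c4∈{3}] r9c4 is down to just 3 ⇒ r9c4=3.
Step 33. [r8c2∈{6}] only 6 remains possible at r8c2, so r8c2=6.
Step 34. [r9c7∈{1}] r9c7 has the single candidate 1, so r9c7=1.
Step 35. [r2c6∈{7}] nothing but 7 survives at r2c6, so r2c6=7.
Step 36. [r5c4∈{2}] only 2 remains possible at r5c4, so r5c4=2.
Step 37. [r2c3∈{2}] nothing but 2 survives at r2c3, so r2c3=2.
Step 38. [r1c1∈{5}] only 5 remains possible at r1c1, so r1c1=5.
Step 39. [r3c7∈{8}] r3c7 has the single candidate 8 ⇒ r3c7=8.
Step 40. [r9c3∈{5}] r9c3 is down to just 5. So r9c3=5.
Step 41. [r8c7∈{2}] r8c7 has the single candidate 2, so r8c7=2.
Step 42. [r6c5∈{8}] r6c5's peers cover all but 8 ⇒ r6c5=8.
Step 43. [r2c9∈{3}] r2c9's peers cover all but 3, so r2c9=3.
Step 44. [r9c5∈{4}] r9c5 has the single candidate 4, so r9c5=4.
Step 45. [r3c9∈{9}] r3c9 has the single candidate 9. So r3c9=9.
Step 46. [r1c2∈{9}] r1c2 is down to just 9, so r1c2=9.
Step 47. [r6c2∈{4}] r6c2's peers cover all but 4. So r6c2=4.

Answer: 5 9 7 8 3 1 4 6 2 / 4 8 2 6 9 7 5 1 3 / 6 1 3 4 5 2 8 7 9 / 3 2 8 1 6 4 9 5 7 / 1 5 9 2 7 3 6 4 8 / 7 4 6 9 8 5 3 2 1 / 9 3 1 5 2 6 7 8 4 / 8 6 4 7 1 9 2 3 5 / 2 7 5 3 4 8 1 9 6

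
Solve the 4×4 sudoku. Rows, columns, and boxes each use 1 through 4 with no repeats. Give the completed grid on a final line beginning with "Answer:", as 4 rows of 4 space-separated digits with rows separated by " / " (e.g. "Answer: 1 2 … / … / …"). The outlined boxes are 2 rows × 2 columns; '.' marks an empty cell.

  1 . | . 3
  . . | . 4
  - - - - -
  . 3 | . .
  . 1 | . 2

Step 1. [r2c2∈{2}] r2c2's peers cover all but 2, so r2c2=2.
Step 2. [r4c1∈{4}] r4c1's peers cover all but 4. So r4c1=4.
Step 3. [r3c3∈{1,4}] in row 3, 4 fits only at r3c3, so r3c3=4.
Step 4. [r3c1∈{2}] only 2 remains possible at r3c1 ⇒ r3c1=2.
Step 5. [r4c3∈{3}] only 3 remains possible at r4c3, so r4c3=3.
Step 6. [r2c1∈{3}] nothing but 3 survives at r2c1, so r2c1=3.
Step 7. [r2c3∈{1}] only 1 remains possible at r2c3 ⇒ r2c3=1.
Step 8. [r1c3∈{2}] only 2 remains possible at r1c3 ⇒ r1c3=2.
Step 9. [r3c4∈{1}] r3c4's peers cover all but 1, so r3c4=1.
Step 10. [r1c2∈{4}] nothing but 4 survives at r1c2 ⇒ r1c2=4.

Answer: 1 4 2 3 / 3 2 1 4 / 2 3 4 1 / 4 1 3 2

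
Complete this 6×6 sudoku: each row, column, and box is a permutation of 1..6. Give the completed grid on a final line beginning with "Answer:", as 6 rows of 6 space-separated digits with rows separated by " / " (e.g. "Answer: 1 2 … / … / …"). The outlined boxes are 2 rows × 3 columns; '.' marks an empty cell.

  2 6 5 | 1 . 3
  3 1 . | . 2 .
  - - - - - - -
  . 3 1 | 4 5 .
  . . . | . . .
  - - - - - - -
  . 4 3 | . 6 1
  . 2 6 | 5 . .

Step 1. [r4c1∈{4,5,6}] 4 has one home in col 1: r4c1. So r4c1=4.
Step 2. [r3c6∈{2,6}] across row 3, 2 lands solely at r3c6. So r3c6=2.
Step 3. [r2c6∈{4,5,6}] 5 has one home in row 2: r2c6. So r2c6=5.
Step 4. [r6c5∈{3,4}] across row 6, 3 lands solely at r6c5. So r6c5=3.
Step 5. [r4c4∈{3,6}] in row 4, 3 fits only at r4c4. So r4c4=3.
Step 6. [r4c3∈{2}] r4c3 has the single candidate 2 ⇒ r4c3=2.
Step 7. [r4c5∈{1}] only 1 remains possible at r4c5, so r4c5=1.
Step 8. [r3c1∈{6}] r3c1 is down to just 6. So r3c1=6.
Step 9. [r6c6∈{4}] r6c6's peers cover all but 4 ⇒ r6c6=4.
Step 10. [r2c4∈{6}] only 6 remains possible at r2c4, so r2c4=6.
Step 11. [r4c6∈{6}] r4c6 is down to just 6 ⇒ r4c6=6.
Step 12. [r5c4∈{2}] only 2 remains possible at r5c4. So r5c4=2.
Step 13. [r4c2∈{5}] nothing but 5 survives at r4c2. So r4c2=5.
Step 14. [r2c3∈{4}] nothing but 4 survives at r2c3 ⇒ r2c3=4.
Step 15. [r5c1∈{5}] r5c1 has the single candidate 5. So r5c1=5.
Step 16. [r1c5∈{4}] nothing but 4 survives at r1c5. So r1c5=4.
Step 17. [r6c1∈{1}] r6c1 has the single candidate 1, so r6c1=1.

Answer: 2 6 5 1 4 3 / 3 1 4 6 2 5 / 6 3 1 4 5 2 / 4 5 2 3 1 6 / 5 4 3 2 6 1 / 1 2 6 5 3 4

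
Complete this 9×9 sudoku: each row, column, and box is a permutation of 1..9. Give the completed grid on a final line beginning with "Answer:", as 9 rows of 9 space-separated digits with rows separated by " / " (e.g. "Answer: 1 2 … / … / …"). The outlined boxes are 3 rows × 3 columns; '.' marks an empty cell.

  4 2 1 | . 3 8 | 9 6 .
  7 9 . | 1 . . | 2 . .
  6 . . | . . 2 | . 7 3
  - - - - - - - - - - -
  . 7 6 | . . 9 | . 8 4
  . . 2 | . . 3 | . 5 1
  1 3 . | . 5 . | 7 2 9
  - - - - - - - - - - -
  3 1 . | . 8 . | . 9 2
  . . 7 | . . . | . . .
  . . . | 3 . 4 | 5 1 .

Step 1. [r6c6∈{6}] r6c6 has the single candidate 6. So r6c6=6.
Step 2. [r2c6∈{5}] r2c6's peers cover all but 5, so r2c6=5.
Step 3. [r2c9∈{8}] r2c9's peers cover all but 8. So r2c9=8.
Step 4. [r8c9∈{6}] nothing but 6 survives at r8c9 ⇒ r8c9=6.
Step 5. [r8c7∈{3,4,8}] 8 has one home in col 7: r8c7 ⇒ r8c7=8.
Step 6. [r9c3∈{8,9}] r9c3 is the only open cell in col 3 admitting 9. So r9c3=9.
Step 7. [r7c7∈{4}] r7c7's peers cover all but 4. So r7c7=4.
Step 8. [r7c3∈{5}] r7c3 is down to just 5 ⇒ r7c3=5.
Step 9. [r8c1∈{2}] r8c1's peers cover all but 2 ⇒ r8c1=2.
Step 10. [r6c3∈{4,8}] col 3 places 4 nowhere but r6c3. So r6c3=4.
Step 11. [r5c2∈{8}] r5c2 has the single candidate 8 ⇒ r5c2=8.
Step 12. [r9c5∈{2,6,7}] across row 9, 2 lands solely at r9c5 ⇒ r9c5=2.
Step 13. [r1c4∈{7}] only 7 remains possible at r1c4. So r1c4=7.
Step 14. [r5c4∈{4}] r5c4 is down to just 4. So r5c4=4.
Step 15. [r3c4∈{9}] only 9 remains possible at r3c4, so r3c4=9.
Step 16. [r4c5∈{1}] r4c5's peers cover all but 1, so r4c5=1.
Step 17. [r3c5∈{4}] r3c5 has the single candidate 4, so r3c5=4.
Step 18. [r8c6∈{1}] r8c6 is down to just 1 ⇒ r8c6=1.
Step 19. [r9c2∈{6}] r9c2's peers cover all but 6. So r9c2=6.
Step 20. [r9c1∈{8}] r9c1 is down to just 8, so r9c1=8.
Step 21. [r7c4∈{6}] only 6 remains possible at r7c4 ⇒ r7c4=6.
Step 22. [r8c2∈{4}] r8c2 is down to just 4 ⇒ r8c2=4.
Step 23. [r5c1∈{9}] r5c1's peers cover all but 9. So r5c1=9.
Step 24. [r4c7∈{3}] nothing but 3 survives at r4c7. So r4c7=3.
Step 25. [r5c5∈{7}] nothing but 7 survives at r5c5, so r5c5=7.
Step 26. [r7c6∈{7}] only 7 remains possible at r7c6, so r7c6=7.
Step 27. [r5c7∈{6}] r5c7's peers cover all but 6, so r5c7=6.
Step 28. [r4c1∈{5}] only 5 remains possible at r4c1, so r4c1=5.
Step 29. [r4c4∈{2}] nothing but 2 survives at r4c4. So r4c4=2.
Step 30. [r2c8∈{4}] nothing but 4 survives at r2c8, so r2c8=4.
Step 31. [r3c7∈{1}] r3c7's peers cover all but 1, so r3c7=1.
Step 32. [r2c5∈{6}] r2c5 has the single candidate 6, so r2c5=6.
Step 33. [r2c3∈{3}] r2c3's peers cover all but 3 ⇒ r2c3=3.
Step 34. [r8c8∈{3}] only 3 remains possible at r8c8 ⇒ r8c8=3.
Step 35. [r8c5∈{9}] only 9 remains possible at r8c5 ⇒ r8c5=9.
Step 36. [r9c9∈{7}] r9c9 is down to just 7. So r9c9=7.
Step 37. [r1c9∈{5}] only 5 remains possible at r1c9, so r1c9=5.
Step 38. [r6c4∈{8}] r6c4's peers cover all but 8, so r6c4=8.
Step 39. [r3c2∈{5}] r3c2 has the single candidate 5. So r3c2=5.
Step 40. [r3c3∈{8}] nothing but 8 survives at r3c3, so r3c3=8.
Step 41. [r8c4∈{5}] only 5 remains possible at r8c4 ⇒ r8c4=5.

Answer: 4 2 1 7 3 8 9 6 5 / 7 9 3 1 6 5 2 4 8 / 6 5 8 9 4 2 1 7 3 / 5 7 6 2 1 9 3 8 4 / 9 8 2 4 7 3 6 5 1 / 1 3 4 8 5 6 7 2 9 / 3 1 5 6 8 7 4 9 2 / 2 4 7 5 9 1 8 3 6 / 8 6 9 3 2 4 5 1 7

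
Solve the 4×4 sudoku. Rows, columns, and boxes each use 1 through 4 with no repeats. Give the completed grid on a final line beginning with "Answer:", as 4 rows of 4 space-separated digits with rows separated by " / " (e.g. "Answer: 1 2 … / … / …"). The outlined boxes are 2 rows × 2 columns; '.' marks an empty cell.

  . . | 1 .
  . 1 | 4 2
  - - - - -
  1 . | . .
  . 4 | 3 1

Step 1. [r3c2∈{2,3}] 3 has one home in row 3: r3c2. So r3c2=3.
Step 2. [r1c1∈{2,3,4}] in row 1, 4 fits only at r1c1. So r1c1=4.
Step 3. [r1c4∈{3}] nothing but 3 survives at r1c4, so r1c4=3.
Step 4. [r3c4∈{4}] r3c4 has the single candidate 4. So r3c4=4.
Step 5. [r1c2∈{2}] r1c2's peers cover all but 2. So r1c2=2.
Step 6. [r4c1∈{2}] only 2 remains possible at r4c1 ⇒ r4c1=2.
Step 7. [r2c1∈{3}] r2c1's peers cover all but 3 ⇒ r2c1=3.
Step 8. [r3c3∈{2}] r3c3 is down to just 2, so r3c3=2.

Answer: 4 2 1 3 / 3 1 4 2 / 1 3 2 4 / 2 4 3 1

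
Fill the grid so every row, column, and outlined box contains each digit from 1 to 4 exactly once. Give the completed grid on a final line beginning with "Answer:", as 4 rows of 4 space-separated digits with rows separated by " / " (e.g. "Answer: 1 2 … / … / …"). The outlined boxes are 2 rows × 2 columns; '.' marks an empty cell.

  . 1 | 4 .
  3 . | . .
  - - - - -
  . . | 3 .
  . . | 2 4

Step 1. [r3c1∈{1,2,4}] col 1 places 4 nowhere but r3c1 ⇒ r3c1=4.
Step 2. [r1c1∈{2}] r1c1 has the single candidate 2 ⇒ r1c1=2.
Step 3. [r3c4∈{1}] r3c4 is down to just 1 ⇒ r3c4=1.
Step 4. [r4c1∈{1}] nothing but 1 survives at r4c1 ⇒ r4c1=1.
Step 5. [r2c3∈{1}] nothing but 1 survives at r2c3 ⇒ r2c3=1.
Step 6. [r1c4∈{3}] r1c4 is down to just 3 ⇒ r1c4=3.
Step 7. [r3c2∈{2}] only 2 remains possible at r3c2, so r3c2=2.
Step 8. [r2c4∈{2}] r2c4's peers cover all but 2 ⇒ r2c4=2.
Step 9. [r2c2∈{4}] nothing but 4 survives at r2c2 ⇒ r2c2=4.
Step 10. [r4c2∈{3}] r4c2 is down to just 3. So r4c2=3.

Answer: 2 1 4 3 / 3 4 1 2 / 4 2 3 1 / 1 3 2 4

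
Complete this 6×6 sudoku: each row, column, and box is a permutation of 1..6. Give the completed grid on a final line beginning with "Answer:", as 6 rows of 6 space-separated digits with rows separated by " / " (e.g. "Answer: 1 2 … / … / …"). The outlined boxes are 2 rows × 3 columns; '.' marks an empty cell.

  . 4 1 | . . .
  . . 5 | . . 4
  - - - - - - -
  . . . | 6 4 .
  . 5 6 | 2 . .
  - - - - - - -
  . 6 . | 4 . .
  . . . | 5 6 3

Step 1. [r4c6∈{1}] nothing but 1 survives at r4c6 ⇒ r4c6=1.
Step 2. [r1c4∈{3}] r1c4 has the single candidate 3, so r1c4=3.
Step 3. [r5c6∈{2}] r5c6 is down to just 2 ⇒ r5c6=2.
Step 4. [r2c1∈{2,3,6}] row 2 places 6 nowhere but r2c1, so r2c1=6.
Step 5. [r1c1∈{2}] nothing but 2 survives at r1c1, so r1c1=2.
Step 6. [r6c3∈{2,4}] across col 3, 4 lands solely at r6c3. So r6c3=4.
Step 7. [r6c1∈{1}] nothing but 1 survives at r6c1, so r6c1=1.
Step 8. [r3c1∈{3}] only 3 remains possible at r3c1. So r3c1=3.
Step 9. [r6c2∈{2}] r6c2's peers cover all but 2. So r6c2=2.
Step 10. [r5c5∈{1}] r5c5 has the single candidate 1 ⇒ r5c5=1.
Step 11. [r3c6∈{5}] r3c6 is down to just 5, so r3c6=5.
Step 12. [r2c5∈{2}] nothing but 2 survives at r2c5 ⇒ r2c5=2.
Step 13. [r2c2∈{3}] r2c2 has the single candidate 3 ⇒ r2c2=3.
Step 14. [r2c4∈{1}] r2c4 is down to just 1 ⇒ r2c4=1.
Step 15. [r4c5∈{3}] nothing but 3 survives at r4c5 ⇒ r4c5=3.
Step 16. [r3c2∈{1}] r3c2's peers cover all but 1, so r3c2=1.
Step 17. [r1c5∈{5}] r1c5 has the single candidate 5, so r1c5=5.
Step 18. [r5c3∈{3}] r5c3's peers cover all but 3, so r5c3=3.
Step 19. [r4c1∈{4}] r4c1 has the single candidate 4 ⇒ r4c1=4.
Step 20. [r5c1∈{5}] nothing but 5 survives at r5c1. So r5c1=5.
Step 21. [r1c6∈{6}] r1c6 has the single candidate 6, so r1c6=6.
Step 22. [r3c3∈{2}] r3c3 has the single candidate 2 ⇒ r3c3=2.

Answer: 2 4 1 3 5 6 / 6 3 5 1 2 4 / 3 1 2 6 4 5 / 4 5 6 2 3 1 / 5 6 3 4 1 2 / 1 2 4 5 6 3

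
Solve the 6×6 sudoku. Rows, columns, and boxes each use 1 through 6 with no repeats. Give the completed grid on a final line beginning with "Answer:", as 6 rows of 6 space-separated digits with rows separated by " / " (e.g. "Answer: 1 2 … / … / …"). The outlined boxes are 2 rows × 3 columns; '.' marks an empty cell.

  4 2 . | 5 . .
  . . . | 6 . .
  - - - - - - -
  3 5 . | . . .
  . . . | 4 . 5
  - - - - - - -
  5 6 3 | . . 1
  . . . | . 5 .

Step 1. [r4c2∈{1}] only 1 remains possible at r4c2, so r4c2=1.
Step 2. [r4c5∈{2,3,6}] row 4 places 3 nowhere but r4c5, so r4c5=3.
Step 3. [r5c4∈{2}] r5c4 is down to just 2 ⇒ r5c4=2.
Step 4. [r3c5∈{1,2,6}] in col 5, 6 fits only at r3c5 ⇒ r3c5=6.
Step 5. [r2c1∈{1}] r2c1's peers cover all but 1. So r2c1=1.
Step 6. [r3c3∈{2,4}] row 3 places 4 nowhere but r3c3, so r3c3=4.
Step 7. [r2c5∈{2,4}] col 5 places 2 nowhere but r2c5, so r2c5=2.
Step 8. [r1c6∈{3}] r1c6 is down to just 3. So r1c6=3.
Step 9. [r6c1∈{2}] nothing but 2 survives at r6c1, so r6c1=2.
Step 10. [r1c3∈{6}] nothing but 6 survives at r1c3, so r1c3=6.
Step 11. [r6c2∈{4}] nothing but 4 survives at r6c2. So r6c2=4.
Step 12. [r2c2∈{3}] r2c2 has the single candidate 3 ⇒ r2c2=3.
Step 13. [r4c3∈{2}] r4c3's peers cover all but 2. So r4c3=2.
Step 14. [r6c4∈{3}] r6c4 is down to just 3 ⇒ r6c4=3.
Step 15. [r4c1∈{6}] r4c1 has the single candidate 6, so r4c1=6.
Step 16. [r1c5∈{1}] r1c5 is down to just 1. So r1c5=1.
Step 17. [r3c6∈{2}] only 2 remains possible at r3c6. So r3c6=2.
Step 18. [r6c6∈{6}] r6c6's peers cover all but 6. So r6c6=6.
Step 19. [r2c3∈{5}] r2c3 is down to just 5, so r2c3=5.
Step 20. [r2c6∈{4}] r2c6 has the single candidate 4, so r2c6=4.
Step 21. [r6c3∈{1}] only 1 remains possible at r6c3, so r6c3=1.
Step 22. [r3c4∈{1}] r3c4's peers cover all but 1, so r3c4=1.
Step 23. [r5c5∈{4}] only 4 remains possible at r5c5. So r5c5=4.

Answer: 4 2 6 5 1 3 / 1 3 5 6 2 4 / 3 5 4 1 6 2 / 6 1 2 4 3 5 / 5 6 3 2 4 1 / 2 4 1 3 5 6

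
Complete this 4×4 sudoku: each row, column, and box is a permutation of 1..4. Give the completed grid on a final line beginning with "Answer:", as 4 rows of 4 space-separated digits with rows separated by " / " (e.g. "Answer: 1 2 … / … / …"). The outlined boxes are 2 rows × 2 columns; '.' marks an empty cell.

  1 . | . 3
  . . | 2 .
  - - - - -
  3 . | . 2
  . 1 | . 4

Step 1. [r2c1∈{4}] r2c1's peers cover all but 4, so r2c1=4.
Step 2. [r4c1∈{2}] r4c1 has the single candidate 2, so r4c1=2.
Step 3. [r2c4∈{1}] r2c4's peers cover all but 1 ⇒ r2c4=1.
Step 4. [r2c2∈{3}] r2c2 is down to just 3 ⇒ r2c2=3.
Step 5. [r3c3∈{1}] r3c3's peers cover all but 1, so r3c3=1.
Step 6. [r3c2∈{4}] r3c2 has the single candidate 4, so r3c2=4.
Step 7. [r4c3∈{3}] r4c3 is down to just 3 ⇒ r4c3=3.
Step 8. [r1c3∈{4}] r1c3's peers cover all but 4, so r1c3=4.
Step 9. [r1c2∈{2}] r1c2 has the single candidate 2. So r1c2=2.

Answer: 1 2 4 3 / 4 3 2 1 / 3 4 1 2 / 2 1 3 4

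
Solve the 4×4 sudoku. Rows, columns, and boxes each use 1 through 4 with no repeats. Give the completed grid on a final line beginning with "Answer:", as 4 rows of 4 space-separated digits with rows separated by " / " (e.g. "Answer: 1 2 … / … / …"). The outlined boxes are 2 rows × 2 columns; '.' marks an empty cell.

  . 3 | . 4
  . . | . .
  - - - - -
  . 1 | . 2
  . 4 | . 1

Step 1. [r2c2∈{2}] r2c2 has the single candidate 2. So r2c2=2.
Step 2. [r4c3∈{3}] r4c3 is down to just 3 ⇒ r4c3=3.
Step 3. [r1c1∈{1}] r1c1's peers cover all but 1, so r1c1=1.
Step 4. [r4c1∈{2}] r4c1 has the single candidate 2 ⇒ r4c1=2.
Step 5. [r2c3∈{1}] r2c3 is down to just 1 ⇒ r2c3=1.
Step 6. [r2c1∈{4}] r2c1's peers cover all but 4 ⇒ r2c1=4.
Step 7. [r2c4∈{3}] r2c4's peers cover all but 3 ⇒ r2c4=3.
Step 8. [r3c3∈{4}] r3c3 has the single candidate 4 ⇒ r3c3=4.
Step 9. [r3c1∈{3}] r3c1's peers cover all but 3. So r3c1=3.
Step 10. [r1c3∈{2}] r1c3 is down to just 2. So r1c3=2.

Answer: 1 3 2 4 / 4 2 1 3 / 3 1 4 2 / 2 4 3 1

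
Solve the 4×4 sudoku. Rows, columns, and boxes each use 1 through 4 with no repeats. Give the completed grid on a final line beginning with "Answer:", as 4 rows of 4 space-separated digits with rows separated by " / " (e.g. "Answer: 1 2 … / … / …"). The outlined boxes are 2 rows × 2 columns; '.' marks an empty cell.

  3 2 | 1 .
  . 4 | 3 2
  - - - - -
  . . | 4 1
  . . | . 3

Step 1. [r4c1∈{1,2,4}] r4c1 is the only open cell in row 4 admitting 4, so r4c1=4.
Step 2. [r2c1∈{1}] r2c1 is down to just 1, so r2c1=1.
Step 3. [r3c2∈{3}] r3c2's peers cover all but 3. So r3c2=3.
Step 4. [r3c1∈{2}] nothing but 2 survives at r3c1, so r3c1=2.
Step 5. [r1c4∈{4}] nothing but 4 survives at r1c4, so r1c4=4.
Step 6. [r4c2∈{1}] only 1 remains possible at r4c2, so r4c2=1.
Step 7. [r4c3∈{2}] only 2 remains possible at r4c3 ⇒ r4c3=2.

Answer: 3 2 1 4 / 1 4 3 2 / 2 3 4 1 / 4 1 2 3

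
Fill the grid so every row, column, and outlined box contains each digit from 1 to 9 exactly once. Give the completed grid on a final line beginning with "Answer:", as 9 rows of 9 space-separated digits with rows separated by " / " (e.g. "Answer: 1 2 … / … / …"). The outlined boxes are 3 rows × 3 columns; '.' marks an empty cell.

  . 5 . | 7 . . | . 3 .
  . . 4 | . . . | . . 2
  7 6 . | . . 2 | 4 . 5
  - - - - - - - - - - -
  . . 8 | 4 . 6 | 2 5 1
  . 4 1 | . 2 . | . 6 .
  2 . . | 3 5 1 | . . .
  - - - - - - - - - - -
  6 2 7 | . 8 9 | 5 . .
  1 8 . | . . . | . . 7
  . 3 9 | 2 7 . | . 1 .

Step 1. [r4c5∈{9}] r4c5 has the single candidate 9, so r4c5=9.
Step 2. [r5c4∈{8}] r5c4 has the single candidate 8 ⇒ r5c4=8.
Step 3. [r3c8∈{8,9}] in row 3, 8 fits only at r3c8. So r3c8=8.
Step 4. [r2c2∈{1,9}] col 2 places 1 nowhere but r2c2, so r2c2=1.
Step 5. [r6c2∈{7,9}] col 2 places 9 nowhere but r6c2. So r6c2=9.
Step 6. [r7c8∈{4}] r7c8 is down to just 4. So r7c8=4.
Step 7. [r6c8∈{7}] nothing but 7 survives at r6c8. So r6c8=7.
Step 8. [r2c8∈{9}] nothing but 9 survives at r2c8 ⇒ r2c8=9.
Step 9. [r1c9∈{6}] r1c9 has the single candidate 6, so r1c9=6.
Step 10. [r8c3∈{5}] r8c3 has the single candidate 5 ⇒ r8c3=5.
Step 11. [r8c7∈{3,6,9}] row 8 places 9 nowhere but r8c7, so r8c7=9.
Step 12. [r9c6∈{4,5}] across row 9, 5 lands solely at r9c6, so r9c6=5.
Step 13. [r4c1∈{3}] r4c1's peers cover all but 3 ⇒ r4c1=3.
Step 14. [r2c1∈{8}] only 8 remains possible at r2c1, so r2c1=8.
Step 15. [r2c6∈{3}] nothing but 3 survives at r2c6 ⇒ r2c6=3.
Step 16. [r9c9∈{8}] r9c9 has the single candidate 8. So r9c9=8.
Step 17. [r8c5∈{3,4,6}] across row 8, 3 lands solely at r8c5, so r8c5=3.
Step 18. [r3c5∈{1}] r3c5's peers cover all but 1, so r3c5=1.
Step 19. [r1c5∈{4}] nothing but 4 survives at r1c5 ⇒ r1c5=4.
Step 20. [r2c4∈{5,6}] in row 2, 5 fits only at r2c4. So r2c4=5.
Step 21. [r7c9∈{3}] nothing but 3 survives at r7c9. So r7c9=3.
Step 22. [r1c7∈{1}] nothing but 1 survives at r1c7, so r1c7=1.
Step 23. [r5c1∈{5}] only 5 remains possible at r5c1. So r5c1=5.
Step 24. [r5c9∈{9}] r5c9's peers cover all but 9. So r5c9=9.
Step 25. [r2c7∈{7}] r2c7 has the single candidate 7 ⇒ r2c7=7.
Step 26. [r9c1∈{4}] nothing but 4 survives at r9c1. So r9c1=4.
Step 27. [r1c3∈{2}] r1c3 has the single candidate 2, so r1c3=2.
Step 28. [r9c7∈{6}] r9c7 is down to just 6, so r9c7=6.
Step 29. [r7c4∈{1}] only 1 remains possible at r7c4, so r7c4=1.
Step 30. [r6c3∈{6}] nothing but 6 survives at r6c3, so r6c3=6.
Step 31. [r2c5∈{6}] r2c5 is down to just 6. So r2c5=6.
Step 32. [r5c7∈{3}] r5c7 is down to just 3, so r5c7=3.
Step 33. [r8c8∈{2}] nothing but 2 survives at r8c8 ⇒ r8c8=2.
Step 34. [r4c2∈{7}] nothing but 7 survives at r4c2, so r4c2=7.
Step 35. [r8c6∈{4}] r8c6 is down to just 4 ⇒ r8c6=4.
Step 36. [r6c9∈{4}] r6c9 is down to just 4. So r6c9=4.
Step 37. [r8c4∈{6}] only 6 remains possible at r8c4. So r8c4=6.
Step 38. [r3c3∈{3}] nothing but 3 survives at r3c3 ⇒ r3c3=3.
Step 39. [r3c4∈{9}] nothing but 9 survives at r3c4 ⇒ r3c4=9.
Step 40. [r6c7∈{8}] r6c7 has the single candidate 8. So r6c7=8.
Step 41. [r1c6∈{8}] only 8 remains possible at r1c6, so r1c6=8.
Step 42. [r1c1∈{9}] nothing but 9 survives at r1c1, so r1c1=9.
Step 43. [r5c6∈{7}] only 7 remains possible at r5c6. So r5c6=7.

Answer: 9 5 2 7 4 8 1 3 6 / 8 1 4 5 6 3 7 9 2 / 7 6 3 9 1 2 4 8 5 / 3 7 8 4 9 6 2 5 1 / 5 4 1 8 2 7 3 6 9 / 2 9 6 3 5 1 8 7 4 / 6 2 7 1 8 9 5 4 3 / 1 8 5 6 3 4 9 2 7 / 4 3 9 2 7 5 6 1 8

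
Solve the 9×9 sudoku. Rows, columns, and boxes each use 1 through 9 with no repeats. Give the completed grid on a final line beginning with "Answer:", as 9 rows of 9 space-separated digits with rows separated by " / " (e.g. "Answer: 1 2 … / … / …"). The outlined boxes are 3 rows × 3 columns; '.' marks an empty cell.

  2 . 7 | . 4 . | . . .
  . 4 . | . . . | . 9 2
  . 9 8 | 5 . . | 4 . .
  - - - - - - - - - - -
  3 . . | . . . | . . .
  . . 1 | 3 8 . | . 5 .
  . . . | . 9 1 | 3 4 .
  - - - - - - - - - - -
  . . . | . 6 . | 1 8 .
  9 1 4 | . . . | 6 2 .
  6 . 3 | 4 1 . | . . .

Step 1. [r9c8∈{7}] nothing but 7 survives at r9c8. So r9c8=7.
Step 2. [r1c2∈{3,5,6}] across col 2, 3 lands solely at r1c2 ⇒ r1c2=3.
Step 3. [r2c3∈{5,6}] 6 has one home in box 1: r2c3 ⇒ r2c3=6.
Step 4. [r6c1∈{5,7,8}] 8 has one home in col 1: r6c1, so r6c1=8.
Step 5. [r3c8∈{1,3,6}] 3 has one home in col 8: r3c8 ⇒ r3c8=3.
Step 6. [r4c6∈{2,4,5,6,7}] across row 4, 4 lands solely at r4c6, so r4c6=4.
Step 7. [r4c5∈{2,5,7}] 5 has one home in box 5: r4c5 ⇒ r4c5=5.
Step 8. [r7c9∈{3,4,5,9}] r7c9 is the only open cell in row 7 admitting 4 ⇒ r7c9=4.
Step 9. [r7c6∈{2,3,5,7,9}] 3 has one home in row 7: r7c6. So r7c6=3.
Step 10. [r8c5∈{7}] r8c5 has the single candidate 7. So r8c5=7.
Step 11. [r8c4∈{8}] only 8 remains possible at r8c4. So r8c4=8.
Step 12. [r7c4∈{2,9}] row 7 places 9 nowhere but r7c4. So r7c4=9.
Step 13. [r9c6∈{2,5}] across box 8, 2 lands solely at r9c6. So r9c6=2.
Step 14. [r4c3∈{2,9}] 9 has one home in col 3: r4c3 ⇒ r4c3=9.
Step 15. [r2c1∈{1,5}] 5 has one home in box 1: r2c1. So r2c1=5.
Step 16. [r2c4∈{1,7}] across row 2, 1 lands solely at r2c4. So r2c4=1.
Step 17. [r1c4∈{6}] r1c4's peers cover all but 6, so r1c4=6.
Step 18. [r3c9∈{1,6,7}] r3c9 is the only open cell in row 3 admitting 6. So r3c9=6.
Step 19. [r6c9∈{7}] only 7 remains possible at r6c9. So r6c9=7.
Step 20. [r6c2∈{2,5,6}] across row 6, 6 lands solely at r6c2. So r6c2=6.
Step 21. [r4c4∈{2,7}] col 4 places 7 nowhere but r4c4 ⇒ r4c4=7.
Step 22. [r4c2∈{2}] r4c2 has the single candidate 2, so r4c2=2.
Step 23. [r4c7∈{8}] r4c7 has the single candidate 8 ⇒ r4c7=8.
Step 24. [r1c9∈{1,5,8}] r1c9 is the only open cell in col 9 admitting 8, so r1c9=8.
Step 25. [r5c2∈{7}] only 7 remains possible at r5c2, so r5c2=7.
Step 26. [r5c9∈{9}] r5c9's peers cover all but 9. So r5c9=9.
Step 27. [r9c9∈{5}] r9c9 is down to just 5, so r9c9=5.
Step 28. [r4c9∈{1}] nothing but 1 survives at r4c9. So r4c9=1.
Step 29. [r2c7∈{7}] r2c7's peers cover all but 7. So r2c7=7.
Step 30. [r7c2∈{5}] r7c2's peers cover all but 5, so r7c2=5.
Step 31. [r1c7∈{5}] r1c7's peers cover all but 5, so r1c7=5.
Step 32. [r7c1∈{7}] r7c1 has the single candidate 7, so r7c1=7.
Step 33. [r5c6∈{6}] only 6 remains possible at r5c6, so r5c6=6.
Step 34. [r2c5∈{3}] r2c5's peers cover all but 3. So r2c5=3.
Step 35. [r6c3∈{5}] nothing but 5 survives at r6c3, so r6c3=5.
Step 36. [r2c6∈{8}] r2c6 is down to just 8. So r2c6=8.
Step 37. [r5c7∈{2}] r5c7 has the single candidate 2. So r5c7=2.
Step 38. [r4c8∈{6}] r4c8 has the single candidate 6 ⇒ r4c8=6.
Step 39. [r5c1∈{4}] r5c1 is down to just 4, so r5c1=4.
Step 40. [r7c3∈{2}] nothing but 2 survives at r7c3 ⇒ r7c3=2.
Step 41. [r1c8∈{1}] r1c8 has the single candidate 1, so r1c8=1.
Step 42. [r8c6∈{5}] r8c6's peers cover all but 5 ⇒ r8c6=5.
Step 43. [r6c4∈{2}] nothing but 2 survives at r6c4, so r6c4=2.
Step 44. [r3c5∈{2}] r3c5 has the single candidate 2. So r3c5=2.
Step 45. [r9c2∈{8}] r9c2 is down to just 8 ⇒ r9c2=8.
Step 46. [r1c6∈{9}] only 9 remains possible at r1c6. So r1c6=9.
Step 47. [r3c1∈{1}] r3c1 is down to just 1. So r3c1=1.
Step 48. [r9c7∈{9}] nothing but 9 survives at r9c7, so r9c7=9.
Step 49. [r8c9∈{3}] r8c9's peers cover all but 3 ⇒ r8c9=3.
Step 50. [r3c6∈{7}] only 7 remains possible at r3c6, so r3c6=7.

Answer: 2 3 7 6 4 9 5 1 8 / 5 4 6 1 3 8 7 9 2 / 1 9 8 5 2 7 4 3 6 / 3 2 9 7 5 4 8 6 1 / 4 7 1 3 8 6 2 5 9 / 8 6 5 2 9 1 3 4 7 / 7 5 2 9 6 3 1 8 4 / 9 1 4 8 7 5 6 2 3 / 6 8 3 4 1 2 9 7 5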